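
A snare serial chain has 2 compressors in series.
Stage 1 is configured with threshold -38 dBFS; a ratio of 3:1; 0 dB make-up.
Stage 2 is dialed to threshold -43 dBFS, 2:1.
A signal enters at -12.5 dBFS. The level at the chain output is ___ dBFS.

Stage 1: -12.5 dBFS is 25.5 dB over -38 dBFS; at 3:1 that becomes 8.5 dB over, giving -29.5 dBFS.
Stage 2: overshoot 13.5 dB → 13.5/2 = 6.75 dB → -36.25 dBFS.

-36.25 dBFS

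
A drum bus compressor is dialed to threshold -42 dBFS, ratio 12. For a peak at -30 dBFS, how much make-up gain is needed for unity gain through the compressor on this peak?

Without make-up, output = threshold + overshoot/12 = -42 + 1 = -41 dBFS.
Gap to target: 11 dB.

11 dB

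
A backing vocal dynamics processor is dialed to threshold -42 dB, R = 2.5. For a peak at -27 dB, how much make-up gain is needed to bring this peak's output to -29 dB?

Overshoot 15 dB → 15/2.5 = 6 dB after compression, so the compressed level is -42 + 6 = -36 dB.
Make-up = target − compressed = -29 − (-36) = 7 dB.

7 dB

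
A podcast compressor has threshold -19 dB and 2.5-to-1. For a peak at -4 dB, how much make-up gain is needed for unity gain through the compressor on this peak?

9 dB

Overshoot 15 dB → 15/2.5 = 6 dB after compression, so the compressed level is -19 + 6 = -13 dB.
Make-up = target − compressed = -4 − (-13) = 9 dB.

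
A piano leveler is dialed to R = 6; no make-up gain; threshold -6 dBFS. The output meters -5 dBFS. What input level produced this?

0 dBFS

The compressed level sits -5 − (-6) = 1 dB over threshold.
Before 6:1 compression the overshoot was 1 × 6 = 6 dB, so input = -6 + 6 = 0 dBFS.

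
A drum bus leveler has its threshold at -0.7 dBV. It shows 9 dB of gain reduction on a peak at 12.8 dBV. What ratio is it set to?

3:1

Input overshoot = 12.8 − (-0.7) = 13.5 dB.
Output overshoot = 13.5 − 9 = 4.5 dB.
Ratio = input overshoot / output overshoot = 13.5 / 4.5 = 3.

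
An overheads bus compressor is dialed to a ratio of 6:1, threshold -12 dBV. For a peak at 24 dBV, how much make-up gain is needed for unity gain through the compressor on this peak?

30 dB

Overshoot 36 dB → 36/6 = 6 dB after compression, so the compressed level is -12 + 6 = -6 dBV.
Make-up = target − compressed = 24 − (-6) = 30 dB.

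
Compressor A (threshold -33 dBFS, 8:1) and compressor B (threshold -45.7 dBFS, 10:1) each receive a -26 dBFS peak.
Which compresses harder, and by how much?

B, by 11.605 dB

A: 7 dB over, compressed to 0.875 dB over, so 6.125 dB of GR.
B: 19.7 dB over, compressed to 1.97 dB over, so 17.73 dB of GR.
B applies 11.605 dB more gain reduction.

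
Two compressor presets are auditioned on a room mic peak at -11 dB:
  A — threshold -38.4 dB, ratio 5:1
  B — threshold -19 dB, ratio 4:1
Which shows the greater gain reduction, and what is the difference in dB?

A, by 15.92 dB

A: 27.4 dB over, compressed to 5.48 dB over, so 21.92 dB of GR.
B: 8 dB over, compressed to 2 dB over, so 6 dB of GR.
Difference: 15.92 dB in favour of A.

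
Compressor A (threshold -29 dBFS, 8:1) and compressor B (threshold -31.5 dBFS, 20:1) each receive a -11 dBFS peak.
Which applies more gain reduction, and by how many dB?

B, by 3.725 dB

A: GR = 18 − 18/8 = 15.75 dB.
B: GR = 20.5 − 20.5/20 = 19.475 dB.
B applies 3.725 dB more gain reduction.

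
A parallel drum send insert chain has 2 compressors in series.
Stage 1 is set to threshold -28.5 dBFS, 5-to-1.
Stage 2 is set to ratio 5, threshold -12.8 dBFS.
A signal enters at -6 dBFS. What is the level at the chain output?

Stage 1: 22.5 dB above -28.5 dBFS, reduced 5:1 to 4.5 dB above → -24 dBFS.
Stage 2: -24 dBFS ≤ -12.8 dBFS, so stage 2 doesn't engage; output -24 dBFS.

-24 dBFS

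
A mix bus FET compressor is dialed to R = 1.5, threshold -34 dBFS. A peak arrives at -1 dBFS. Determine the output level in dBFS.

The input is 33 dB above the -34 dBFS threshold.
1.5:1 compression reduces that to 33/1.5 = 22 dB over.
That puts the output at -12 dBFS.

-12 dBFS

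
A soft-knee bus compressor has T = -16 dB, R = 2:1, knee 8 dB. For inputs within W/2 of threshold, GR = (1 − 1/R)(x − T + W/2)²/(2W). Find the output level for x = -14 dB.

x − T + W/2 = -14 − (-16) + 4 = 6.
GR = (1 − 1/2) × 6² / 16 = 0.5 × 36 / 16 = 1.125 dB.
Output = -14 − 1.125 = -15.125 dB.

-15.125 dB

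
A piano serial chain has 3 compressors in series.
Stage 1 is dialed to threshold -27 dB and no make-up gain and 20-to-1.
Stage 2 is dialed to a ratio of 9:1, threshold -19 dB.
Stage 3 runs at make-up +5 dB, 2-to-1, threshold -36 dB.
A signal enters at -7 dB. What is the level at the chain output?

Stage 1: overshoot 20 dB → 20/20 = 1 dB → -26 dB.
Stage 2: -26 dB ≤ -19 dB, so stage 2 doesn't engage; output -26 dB.
Stage 3: overshoot 10 dB → 10/2 = 5 dB → -31 dB; +5 dB make-up → -26 dB.

-26 dB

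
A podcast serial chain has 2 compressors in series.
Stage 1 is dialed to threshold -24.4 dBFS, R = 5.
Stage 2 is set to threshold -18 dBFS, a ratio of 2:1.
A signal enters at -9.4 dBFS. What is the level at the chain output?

-21.4 dBFS

Stage 1: overshoot 15 dB → 15/5 = 3 dB → -21.4 dBFS.
Stage 2: below threshold (-21.4 ≤ -18); passes unchanged; output -21.4 dBFS.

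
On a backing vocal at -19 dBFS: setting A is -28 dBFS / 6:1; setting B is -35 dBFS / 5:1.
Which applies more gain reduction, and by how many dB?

A: 9 dB over, compressed to 1.5 dB over, so 7.5 dB of GR.
B: 16 dB over, compressed to 3.2 dB over, so 12.8 dB of GR.
Difference: 5.3 dB in favour of B.

B, by 5.3 dB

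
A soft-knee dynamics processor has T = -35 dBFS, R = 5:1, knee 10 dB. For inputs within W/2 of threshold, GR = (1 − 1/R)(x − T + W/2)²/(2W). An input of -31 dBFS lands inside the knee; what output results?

-34.24 dBFS

x − T + W/2 = -31 − (-35) + 5 = 9.
GR = (1 − 1/5) × 9² / 20 = 0.8 × 81 / 20 = 3.24 dB.
Output = -31 − 3.24 = -34.24 dBFS.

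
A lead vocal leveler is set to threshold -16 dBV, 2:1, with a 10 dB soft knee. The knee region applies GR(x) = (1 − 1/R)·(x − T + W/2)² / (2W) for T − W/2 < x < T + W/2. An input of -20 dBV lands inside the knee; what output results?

x − T + W/2 = -20 − (-16) + 5 = 1.
GR = (1 − 1/2) × 1² / 20 = 0.5 × 1 / 20 = 0.025 dB.
Output = -20 − 0.025 = -20.025 dBV.

-20.025 dBV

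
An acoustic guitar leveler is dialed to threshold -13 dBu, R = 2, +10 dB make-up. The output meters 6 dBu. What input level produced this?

Remove make-up: 6 − 10 = -4 dBu.
Post-compression overshoot = -4 − (-13) = 9 dB.
Before 2:1 compression the overshoot was 9 × 2 = 18 dB, so input = -13 + 18 = 5 dBu.

5 dBu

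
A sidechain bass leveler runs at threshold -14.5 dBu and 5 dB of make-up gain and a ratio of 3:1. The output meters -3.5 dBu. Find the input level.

Before make-up, the level was -3.5 − 5 = -8.5 dBu.
The compressed level sits -8.5 − (-14.5) = 6 dB over threshold.
Input overshoot = R × output overshoot = 18 dB → input = -14.5 + 18 = 3.5 dBu.

3.5 dBu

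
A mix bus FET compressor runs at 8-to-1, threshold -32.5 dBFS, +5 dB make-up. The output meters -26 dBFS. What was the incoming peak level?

-20.5 dBFS

Remove make-up: -26 − 5 = -31 dBFS.
The compressed level sits -31 − (-32.5) = 1.5 dB over threshold.
Undo the ratio: input overshoot = 1.5 × 8 = 12 dB, giving input = -20.5 dBFS.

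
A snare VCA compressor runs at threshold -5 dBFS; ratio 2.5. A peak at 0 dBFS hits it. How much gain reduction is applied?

0 dBFS exceeds the threshold by 5 dB.
At 2.5:1, output sits 5/2.5 = 2 dB above threshold.
So the signal is attenuated by 5 − 2 = 3 dB.

3 dB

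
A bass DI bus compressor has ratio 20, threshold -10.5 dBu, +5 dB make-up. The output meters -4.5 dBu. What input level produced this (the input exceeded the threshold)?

Before make-up, the level was -4.5 − 5 = -9.5 dBu.
The compressed level sits -9.5 − (-10.5) = 1 dB over threshold.
Undo the ratio: input overshoot = 1 × 20 = 20 dB, giving input = 9.5 dBu.

9.5 dBu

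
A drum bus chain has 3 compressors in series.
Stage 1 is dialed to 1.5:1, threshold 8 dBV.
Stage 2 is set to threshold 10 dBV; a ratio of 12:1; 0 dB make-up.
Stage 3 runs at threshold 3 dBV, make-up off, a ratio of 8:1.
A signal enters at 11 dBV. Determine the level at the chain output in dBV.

3.875 dBV

Stage 1: overshoot 3 dB → 3/1.5 = 2 dB → 10 dBV.
Stage 2: below threshold (10 ≤ 10); passes unchanged; output 10 dBV.
Stage 3: overshoot 7 dB → 7/8 = 0.875 dB → 3.875 dBV.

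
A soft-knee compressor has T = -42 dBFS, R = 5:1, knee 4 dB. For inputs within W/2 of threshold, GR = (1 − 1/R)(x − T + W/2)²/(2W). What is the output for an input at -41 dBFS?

-41.9 dBFS

x − T + W/2 = -41 − (-42) + 2 = 3.
GR = (1 − 1/5) × 3² / 8 = 0.8 × 9 / 8 = 0.9 dB.
Output = -41 − 0.9 = -41.9 dBFS.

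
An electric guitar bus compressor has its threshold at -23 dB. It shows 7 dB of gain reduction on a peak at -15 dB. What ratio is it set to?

Input overshoot = -15 − (-23) = 8 dB.
Output overshoot = 8 − 7 = 1 dB.
Ratio = input overshoot / output overshoot = 8 / 1 = 8.

8:1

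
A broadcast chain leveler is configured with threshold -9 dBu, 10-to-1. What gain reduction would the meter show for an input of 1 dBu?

9 dB

1 dBu exceeds the threshold by 10 dB.
After 10:1 compression the overshoot becomes 10/10 = 1 dB.
So the signal is attenuated by 10 − 1 = 9 dB.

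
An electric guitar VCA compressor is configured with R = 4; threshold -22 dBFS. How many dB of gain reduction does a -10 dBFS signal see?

9 dB

The signal is 12 dB above threshold.
At 4:1, output sits 12/4 = 3 dB above threshold.
GR = overshoot in − overshoot out = 12 − 3 = 9 dB.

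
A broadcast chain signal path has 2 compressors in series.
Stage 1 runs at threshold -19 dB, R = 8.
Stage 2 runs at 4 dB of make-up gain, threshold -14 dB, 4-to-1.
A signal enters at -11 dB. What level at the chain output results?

-14 dB

Stage 1: -11 dB is 8 dB over -19 dB; at 8:1 that becomes 1 dB over, giving -18 dB.
Stage 2: -18 dB ≤ -14 dB, so stage 2 doesn't engage; make-up brings it to -14 dB.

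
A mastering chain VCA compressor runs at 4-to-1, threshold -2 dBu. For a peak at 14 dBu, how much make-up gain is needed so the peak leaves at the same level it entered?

12 dB

Overshoot 16 dB → 16/4 = 4 dB after compression, so the compressed level is -2 + 4 = 2 dBu.
Make-up = target − compressed = 14 − 2 = 12 dB.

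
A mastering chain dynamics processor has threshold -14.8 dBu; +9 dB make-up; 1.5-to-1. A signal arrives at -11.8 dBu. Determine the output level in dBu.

-3.8 dBu

Overshoot: -11.8 − (-14.8) = 3 dB.
The 3 dB excess becomes 2 dB after 1.5:1 reduction.
So the level is -14.8 + 2 = -12.8 dBu; make-up adds 9 dB, giving -3.8 dBu.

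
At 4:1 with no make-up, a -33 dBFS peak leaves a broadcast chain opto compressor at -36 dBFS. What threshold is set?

Input is 4 dB above T (since output overshoot × R = input overshoot: (-36 − T)·4 = -33 − T gives T = -37 dBFS).
Check: -37 + (-33 − (-37))/4 = -37 + 1 = -36 dBFS. ✓

-37 dBFS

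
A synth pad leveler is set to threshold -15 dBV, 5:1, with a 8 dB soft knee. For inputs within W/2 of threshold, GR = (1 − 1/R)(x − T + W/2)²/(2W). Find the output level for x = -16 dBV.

x − T + W/2 = -16 − (-15) + 4 = 3.
GR = (1 − 1/5) × 3² / 16 = 0.8 × 9 / 16 = 0.45 dB.
Output = -16 − 0.45 = -16.45 dBV.

-16.45 dBV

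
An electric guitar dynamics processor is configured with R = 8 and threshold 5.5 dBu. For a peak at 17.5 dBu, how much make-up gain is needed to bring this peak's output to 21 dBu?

Overshoot 12 dB → 12/8 = 1.5 dB after compression, so the compressed level is 5.5 + 1.5 = 7 dBu.
Make-up = target − compressed = 21 − 7 = 14 dB.

14 dB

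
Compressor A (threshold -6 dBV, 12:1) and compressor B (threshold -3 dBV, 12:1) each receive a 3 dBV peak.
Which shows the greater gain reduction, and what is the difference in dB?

A: overshoot 9 dB → output overshoot 0.75 dB → GR 8.25 dB.
B: overshoot 6 dB → output overshoot 0.5 dB → GR 5.5 dB.
A reduces 2.75 dB more.

A, by 2.75 dB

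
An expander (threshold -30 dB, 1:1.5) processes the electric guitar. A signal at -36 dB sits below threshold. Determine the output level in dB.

Undershoot = (-30) − (-36) = 6 dB.
At 1:1.5, that expands to 9 dB under threshold.
Output = -30 − 9 = -39 dB.

-39 dB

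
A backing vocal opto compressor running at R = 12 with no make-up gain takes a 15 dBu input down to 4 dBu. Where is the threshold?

Input is 12 dB above T (since output overshoot × R = input overshoot: (4 − T)·12 = 15 − T gives T = 3 dBu).
Check: 3 + (15 − 3)/12 = 3 + 1 = 4 dBu. ✓

3 dBu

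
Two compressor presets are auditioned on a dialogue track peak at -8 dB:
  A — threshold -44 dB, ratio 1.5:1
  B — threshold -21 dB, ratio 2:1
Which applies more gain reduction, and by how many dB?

A, by 5.5 dB

A: 36 dB over, compressed to 24 dB over, so 12 dB of GR.
B: 13 dB over, compressed to 6.5 dB over, so 6.5 dB of GR.
Difference: 5.5 dB in favour of A.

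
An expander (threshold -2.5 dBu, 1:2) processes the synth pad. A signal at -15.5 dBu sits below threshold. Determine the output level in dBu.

-28.5 dBu

Below threshold, a 1:2 expander applies gain = (2−1)×(T − x) of attenuation.
(2−1) × 13 = 13 dB, so output = -15.5 − 13 = -28.5 dBu.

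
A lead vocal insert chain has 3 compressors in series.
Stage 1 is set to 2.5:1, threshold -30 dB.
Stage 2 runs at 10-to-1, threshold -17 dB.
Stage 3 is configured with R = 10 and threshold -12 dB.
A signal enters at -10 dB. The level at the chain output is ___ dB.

Stage 1: -10 dB is 20 dB over -30 dB; at 2.5:1 that becomes 8 dB over, giving -22 dB.
Stage 2: below threshold (-22 ≤ -17); passes unchanged; output -22 dB.
Stage 3: -22 dB ≤ -12 dB, so stage 3 doesn't engage; output -22 dB.

-22 dB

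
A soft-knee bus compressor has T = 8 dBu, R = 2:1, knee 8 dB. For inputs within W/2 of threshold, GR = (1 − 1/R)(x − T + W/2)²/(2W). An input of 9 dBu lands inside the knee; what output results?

x − T + W/2 = 9 − 8 + 4 = 5.
GR = (1 − 1/2) × 5² / 16 = 0.5 × 25 / 16 = 0.78125 dB.
Output = 9 − 0.78125 = 8.21875 dBu.

8.21875 dBu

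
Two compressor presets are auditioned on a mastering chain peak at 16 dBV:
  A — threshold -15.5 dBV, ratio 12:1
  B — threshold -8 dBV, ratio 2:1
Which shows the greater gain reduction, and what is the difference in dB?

A, by 16.875 dB

A: 31.5 dB over, compressed to 2.625 dB over, so 28.875 dB of GR.
B: 24 dB over, compressed to 12 dB over, so 12 dB of GR.
Difference: 16.875 dB in favour of A.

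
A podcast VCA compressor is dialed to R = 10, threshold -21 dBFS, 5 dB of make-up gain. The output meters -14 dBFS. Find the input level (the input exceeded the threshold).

Remove make-up: -14 − 5 = -19 dBFS.
That's 2 dB above the -21 dBFS threshold.
Undo the ratio: input overshoot = 2 × 10 = 20 dB, giving input = -1 dBFS.

-1 dBFS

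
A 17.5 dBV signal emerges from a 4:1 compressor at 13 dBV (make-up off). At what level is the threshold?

11.5 dBV

Input is 6 dB above T (since output overshoot × R = input overshoot: (13 − T)·4 = 17.5 − T gives T = 11.5 dBV).
Check: 11.5 + (17.5 − 11.5)/4 = 11.5 + 1.5 = 13 dBV. ✓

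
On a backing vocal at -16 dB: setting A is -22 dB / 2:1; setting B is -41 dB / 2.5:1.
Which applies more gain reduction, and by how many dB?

B, by 12 dB

A: overshoot 6 dB → output overshoot 3 dB → GR 3 dB.
B: overshoot 25 dB → output overshoot 10 dB → GR 15 dB.
B reduces 12 dB more.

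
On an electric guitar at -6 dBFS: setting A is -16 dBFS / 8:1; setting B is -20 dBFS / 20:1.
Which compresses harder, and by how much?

A: GR = 10 − 10/8 = 8.75 dB.
B: GR = 14 − 14/20 = 13.3 dB.
B applies 4.55 dB more gain reduction.

B, by 4.55 dB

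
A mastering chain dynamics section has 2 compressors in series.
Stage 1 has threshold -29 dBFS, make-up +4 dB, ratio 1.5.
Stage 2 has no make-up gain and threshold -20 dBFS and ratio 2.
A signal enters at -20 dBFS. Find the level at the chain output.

Stage 1: -20 dBFS is 9 dB over -29 dBFS; at 1.5:1 that becomes 6 dB over, giving -23 dBFS; +4 dB make-up → -19 dBFS.
Stage 2: 1 dB above -20 dBFS, reduced 2:1 to 0.5 dB above → -19.5 dBFS.

-19.5 dBFS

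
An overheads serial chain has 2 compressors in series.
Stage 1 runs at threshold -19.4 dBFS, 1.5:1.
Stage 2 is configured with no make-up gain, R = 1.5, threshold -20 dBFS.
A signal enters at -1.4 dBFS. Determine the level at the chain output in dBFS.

Stage 1: 18 dB above -19.4 dBFS, reduced 1.5:1 to 12 dB above → -7.4 dBFS.
Stage 2: overshoot 12.6 dB → 12.6/1.5 = 8.4 dB → -11.6 dBFS.

-11.6 dBFS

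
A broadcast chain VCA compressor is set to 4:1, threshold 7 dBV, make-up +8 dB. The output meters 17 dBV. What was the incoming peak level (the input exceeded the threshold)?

Stripping the +8 dB make-up gives 9 dBV at the gain stage.
Post-compression overshoot = 9 − 7 = 2 dB.
Undo the ratio: input overshoot = 2 × 4 = 8 dB, giving input = 15 dBV.

15 dBV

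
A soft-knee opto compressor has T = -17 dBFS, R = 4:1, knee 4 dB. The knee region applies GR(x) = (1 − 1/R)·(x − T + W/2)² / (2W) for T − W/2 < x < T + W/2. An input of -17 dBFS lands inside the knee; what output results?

-17.375 dBFS

x − T + W/2 = -17 − (-17) + 2 = 2.
GR = (1 − 1/4) × 2² / 8 = 0.75 × 4 / 8 = 0.375 dB.
Output = -17 − 0.375 = -17.375 dBFS.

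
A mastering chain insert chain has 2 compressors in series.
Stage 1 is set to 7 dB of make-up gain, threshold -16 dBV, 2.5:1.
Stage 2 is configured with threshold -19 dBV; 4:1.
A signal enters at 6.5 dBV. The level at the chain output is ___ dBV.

-14.25 dBV

Stage 1: 6.5 dBV is 22.5 dB over -16 dBV; at 2.5:1 that becomes 9 dB over, giving -7 dBV; +7 dB make-up → 0 dBV.
Stage 2: 19 dB above -19 dBV, reduced 4:1 to 4.75 dB above → -14.25 dBV.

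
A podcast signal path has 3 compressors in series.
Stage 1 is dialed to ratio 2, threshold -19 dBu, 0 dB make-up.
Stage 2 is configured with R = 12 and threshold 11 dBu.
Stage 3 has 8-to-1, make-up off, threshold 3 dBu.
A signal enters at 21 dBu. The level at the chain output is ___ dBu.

1 dBu

Stage 1: 21 dBu is 40 dB over -19 dBu; at 2:1 that becomes 20 dB over, giving 1 dBu.
Stage 2: 1 dBu ≤ 11 dBu, so stage 2 doesn't engage; output 1 dBu.
Stage 3: below threshold (1 ≤ 3); passes unchanged; output 1 dBu.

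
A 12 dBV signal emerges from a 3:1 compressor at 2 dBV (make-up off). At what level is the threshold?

-3 dBV

Gain reduction = 12 − 2 = 10 dB; output overshoot = GR / (R − 1) = 10 / 2 = 5 dB.
Threshold = output − output overshoot = 2 − 5 = -3 dBV.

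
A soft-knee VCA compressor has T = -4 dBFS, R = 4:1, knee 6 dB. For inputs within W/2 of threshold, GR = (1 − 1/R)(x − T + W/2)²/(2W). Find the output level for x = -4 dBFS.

x − T + W/2 = -4 − (-4) + 3 = 3.
GR = (1 − 1/4) × 3² / 12 = 0.75 × 9 / 12 = 0.5625 dB.
Output = -4 − 0.5625 = -4.5625 dBFS.

-4.5625 dBFS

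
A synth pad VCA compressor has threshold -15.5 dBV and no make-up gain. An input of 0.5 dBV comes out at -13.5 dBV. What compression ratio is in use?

8:1

Input overshoot = 0.5 − (-15.5) = 16 dB; output overshoot = -13.5 − (-15.5) = 2 dB.
Ratio = 16 / 2 = 8.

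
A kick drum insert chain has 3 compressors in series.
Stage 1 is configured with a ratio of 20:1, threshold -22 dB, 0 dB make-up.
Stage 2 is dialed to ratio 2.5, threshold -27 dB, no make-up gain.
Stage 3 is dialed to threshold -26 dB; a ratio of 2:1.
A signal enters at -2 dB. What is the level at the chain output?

-25.3 dB

Stage 1: overshoot 20 dB → 20/20 = 1 dB → -21 dB.
Stage 2: 6 dB above -27 dB, reduced 2.5:1 to 2.4 dB above → -24.6 dB.
Stage 3: overshoot 1.4 dB → 1.4/2 = 0.7 dB → -25.3 dB.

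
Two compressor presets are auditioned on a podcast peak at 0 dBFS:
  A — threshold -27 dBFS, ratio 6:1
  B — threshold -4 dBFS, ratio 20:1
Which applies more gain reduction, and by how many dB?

A, by 18.7 dB

A: 27 dB over, compressed to 4.5 dB over, so 22.5 dB of GR.
B: 4 dB over, compressed to 0.2 dB over, so 3.8 dB of GR.
A reduces 18.7 dB more.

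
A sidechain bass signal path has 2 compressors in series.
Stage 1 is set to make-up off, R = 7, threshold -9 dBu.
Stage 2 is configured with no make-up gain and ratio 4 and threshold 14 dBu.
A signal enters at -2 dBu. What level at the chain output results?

-8 dBu

Stage 1: 7 dB above -9 dBu, reduced 7:1 to 1 dB above → -8 dBu.
Stage 2: -8 dBu is at or below the 14 dBu threshold — no compression; output -8 dBu.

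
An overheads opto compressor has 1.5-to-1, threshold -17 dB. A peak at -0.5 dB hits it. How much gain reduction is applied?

Overshoot = -0.5 − (-17) = 16.5 dB.
After 1.5:1 compression the overshoot becomes 16.5/1.5 = 11 dB.
So the signal is attenuated by 16.5 − 11 = 5.5 dB.

5.5 dB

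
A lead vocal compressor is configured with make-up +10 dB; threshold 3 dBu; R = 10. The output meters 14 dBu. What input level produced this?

13 dBu

Stripping the +10 dB make-up gives 4 dBu at the gain stage.
That's 1 dB above the 3 dBu threshold.
Before 10:1 compression the overshoot was 1 × 10 = 10 dB, so input = 3 + 10 = 13 dBu.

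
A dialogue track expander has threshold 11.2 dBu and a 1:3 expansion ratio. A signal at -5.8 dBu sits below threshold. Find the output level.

The input is 17 dB below the 11.2 dBu threshold.
A 1:3 expander multiplies undershoot by 3: 17 × 3 = 51 dB below threshold.
Output = 11.2 − 51 = -39.8 dBu.

-39.8 dBu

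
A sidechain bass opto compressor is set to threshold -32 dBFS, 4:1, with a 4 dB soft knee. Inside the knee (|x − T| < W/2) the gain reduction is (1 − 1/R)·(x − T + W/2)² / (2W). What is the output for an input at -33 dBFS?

x − T + W/2 = -33 − (-32) + 2 = 1.
GR = (1 − 1/4) × 1² / 8 = 0.75 × 1 / 8 = 0.09375 dB.
Output = -33 − 0.09375 = -33.09375 dBFS.

-33.09375 dBFS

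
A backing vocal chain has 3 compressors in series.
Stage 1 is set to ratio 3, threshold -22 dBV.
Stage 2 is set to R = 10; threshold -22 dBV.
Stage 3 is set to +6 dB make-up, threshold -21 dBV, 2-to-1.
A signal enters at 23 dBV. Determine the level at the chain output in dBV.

-14.75 dBV

Stage 1: 45 dB above -22 dBV, reduced 3:1 to 15 dB above → -7 dBV.
Stage 2: overshoot 15 dB → 15/10 = 1.5 dB → -20.5 dBV.
Stage 3: -20.5 dBV is 0.5 dB over -21 dBV; at 2:1 that becomes 0.25 dB over, giving -20.75 dBV; +6 dB make-up → -14.75 dBV.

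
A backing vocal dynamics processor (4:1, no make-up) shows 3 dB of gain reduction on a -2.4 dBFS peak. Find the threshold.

-6.4 dBFS

Gain reduction = -2.4 − (-5.4) = 3 dB; output overshoot = GR / (R − 1) = 3 / 3 = 1 dB.
Threshold = output − output overshoot = -5.4 − 1 = -6.4 dBFS.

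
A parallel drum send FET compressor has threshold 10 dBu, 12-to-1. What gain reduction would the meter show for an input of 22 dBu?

11 dB

Overshoot = 22 − 10 = 12 dB.
After 12:1 compression the overshoot becomes 12/12 = 1 dB.
Gain reduction = 12 − 1 = 11 dB.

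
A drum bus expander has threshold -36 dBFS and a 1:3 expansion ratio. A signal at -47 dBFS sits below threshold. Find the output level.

Undershoot = (-36) − (-47) = 11 dB.
At 1:3, that expands to 33 dB under threshold.
Output = -36 − 33 = -69 dBFS.

-69 dBFS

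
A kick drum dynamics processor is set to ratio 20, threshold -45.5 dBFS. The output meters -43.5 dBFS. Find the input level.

-5.5 dBFS

The compressed level sits -43.5 − (-45.5) = 2 dB over threshold.
Undo the ratio: input overshoot = 2 × 20 = 40 dB, giving input = -5.5 dBFS.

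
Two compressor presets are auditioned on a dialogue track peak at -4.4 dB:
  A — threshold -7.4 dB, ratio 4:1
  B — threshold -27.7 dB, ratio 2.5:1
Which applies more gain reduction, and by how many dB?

A: GR = 3 − 3/4 = 2.25 dB.
B: GR = 23.3 − 23.3/2.5 = 13.98 dB.
B applies 11.73 dB more gain reduction.

B, by 11.73 dB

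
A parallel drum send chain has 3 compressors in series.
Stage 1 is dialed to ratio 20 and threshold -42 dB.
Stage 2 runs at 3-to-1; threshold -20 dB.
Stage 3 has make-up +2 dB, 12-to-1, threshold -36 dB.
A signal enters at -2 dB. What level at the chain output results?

-38 dB

Stage 1: overshoot 40 dB → 40/20 = 2 dB → -40 dB.
Stage 2: below threshold (-40 ≤ -20); passes unchanged; output -40 dB.
Stage 3: below threshold (-40 ≤ -36); passes unchanged; make-up brings it to -38 dB.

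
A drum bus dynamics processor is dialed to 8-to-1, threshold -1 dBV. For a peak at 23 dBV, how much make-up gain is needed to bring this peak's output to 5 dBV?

3 dB

Overshoot 24 dB → 24/8 = 3 dB after compression, so the compressed level is -1 + 3 = 2 dBV.
Make-up = target − compressed = 5 − 2 = 3 dB.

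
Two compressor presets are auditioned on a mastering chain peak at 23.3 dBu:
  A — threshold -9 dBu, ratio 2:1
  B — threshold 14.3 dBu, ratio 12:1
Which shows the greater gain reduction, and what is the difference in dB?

A: 32.3 dB over, compressed to 16.15 dB over, so 16.15 dB of GR.
B: 9 dB over, compressed to 0.75 dB over, so 8.25 dB of GR.
Difference: 7.9 dB in favour of A.

A, by 7.9 dB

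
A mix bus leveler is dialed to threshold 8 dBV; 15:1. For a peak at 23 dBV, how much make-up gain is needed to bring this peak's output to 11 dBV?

Without make-up, output = threshold + overshoot/15 = 8 + 1 = 9 dBV.
Gap to target: 2 dB.

2 dB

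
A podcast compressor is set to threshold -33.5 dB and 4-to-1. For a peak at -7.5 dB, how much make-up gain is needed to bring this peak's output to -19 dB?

8 dB

Without make-up, output = threshold + overshoot/4 = -33.5 + 6.5 = -27 dB.
Gap to target: 8 dB.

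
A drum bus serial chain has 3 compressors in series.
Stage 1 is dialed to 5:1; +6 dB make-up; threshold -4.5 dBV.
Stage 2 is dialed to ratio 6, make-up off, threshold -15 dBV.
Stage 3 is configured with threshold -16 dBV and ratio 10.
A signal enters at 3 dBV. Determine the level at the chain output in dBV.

-15.6 dBV

Stage 1: 3 dBV is 7.5 dB over -4.5 dBV; at 5:1 that becomes 1.5 dB over, giving -3 dBV; +6 dB make-up → 3 dBV.
Stage 2: overshoot 18 dB → 18/6 = 3 dB → -12 dBV.
Stage 3: overshoot 4 dB → 4/10 = 0.4 dB → -15.6 dBV.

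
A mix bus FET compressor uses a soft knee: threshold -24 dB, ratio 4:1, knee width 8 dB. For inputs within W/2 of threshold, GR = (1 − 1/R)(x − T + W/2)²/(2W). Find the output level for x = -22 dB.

x − T + W/2 = -22 − (-24) + 4 = 6.
GR = (1 − 1/4) × 6² / 16 = 0.75 × 36 / 16 = 1.6875 dB.
Output = -22 − 1.6875 = -23.6875 dB.

-23.6875 dB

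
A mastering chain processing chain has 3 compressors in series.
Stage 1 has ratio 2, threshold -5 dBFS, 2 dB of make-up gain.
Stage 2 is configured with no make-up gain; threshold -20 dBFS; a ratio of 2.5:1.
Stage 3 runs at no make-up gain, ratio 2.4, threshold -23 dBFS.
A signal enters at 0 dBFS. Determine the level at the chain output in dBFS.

-18.5 dBFS

Stage 1: 5 dB above -5 dBFS, reduced 2:1 to 2.5 dB above → -2.5 dBFS; +2 dB make-up → -0.5 dBFS.
Stage 2: -0.5 dBFS is 19.5 dB over -20 dBFS; at 2.5:1 that becomes 7.8 dB over, giving -12.2 dBFS.
Stage 3: 10.8 dB above -23 dBFS, reduced 2.4:1 to 4.5 dB above → -18.5 dBFS.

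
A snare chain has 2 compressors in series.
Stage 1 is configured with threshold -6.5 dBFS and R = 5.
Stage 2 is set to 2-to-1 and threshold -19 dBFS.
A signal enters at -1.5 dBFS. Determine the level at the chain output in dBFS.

Stage 1: 5 dB above -6.5 dBFS, reduced 5:1 to 1 dB above → -5.5 dBFS.
Stage 2: overshoot 13.5 dB → 13.5/2 = 6.75 dB → -12.25 dBFS.

-12.25 dBFS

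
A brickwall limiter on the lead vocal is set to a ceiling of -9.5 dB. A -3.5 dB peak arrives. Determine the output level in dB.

The limiter clamps the peak to its -9.5 dB ceiling.

-9.5 dB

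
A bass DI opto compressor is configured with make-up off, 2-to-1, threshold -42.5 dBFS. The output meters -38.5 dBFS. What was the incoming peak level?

-34.5 dBFS

That's 4 dB above the -42.5 dBFS threshold.
Undo the ratio: input overshoot = 4 × 2 = 8 dB, giving input = -34.5 dBFS.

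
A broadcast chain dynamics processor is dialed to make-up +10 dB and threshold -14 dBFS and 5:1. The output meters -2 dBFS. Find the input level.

-4 dBFS

Stripping the +10 dB make-up gives -12 dBFS at the gain stage.
That's 2 dB above the -14 dBFS threshold.
Before 5:1 compression the overshoot was 2 × 5 = 10 dB, so input = -14 + 10 = -4 dBFS.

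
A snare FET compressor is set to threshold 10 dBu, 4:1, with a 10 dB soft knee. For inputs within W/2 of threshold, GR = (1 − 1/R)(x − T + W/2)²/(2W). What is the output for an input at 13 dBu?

x − T + W/2 = 13 − 10 + 5 = 8.
GR = (1 − 1/4) × 8² / 20 = 0.75 × 64 / 20 = 2.4 dB.
Output = 13 − 2.4 = 10.6 dBu.

10.6 dBu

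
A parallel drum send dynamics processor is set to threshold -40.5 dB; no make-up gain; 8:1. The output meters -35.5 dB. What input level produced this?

That's 5 dB above the -40.5 dB threshold.
Input overshoot = R × output overshoot = 40 dB → input = -40.5 + 40 = -0.5 dB.

-0.5 dB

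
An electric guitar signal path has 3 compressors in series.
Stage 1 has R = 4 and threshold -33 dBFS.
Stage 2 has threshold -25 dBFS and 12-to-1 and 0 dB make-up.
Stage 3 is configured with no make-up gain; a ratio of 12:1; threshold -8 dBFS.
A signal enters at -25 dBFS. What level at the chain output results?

-31 dBFS

Stage 1: overshoot 8 dB → 8/4 = 2 dB → -31 dBFS.
Stage 2: below threshold (-31 ≤ -25); passes unchanged; output -31 dBFS.
Stage 3: below threshold (-31 ≤ -8); passes unchanged; output -31 dBFS.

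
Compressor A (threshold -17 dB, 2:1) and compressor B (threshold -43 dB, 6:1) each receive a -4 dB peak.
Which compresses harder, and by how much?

B, by 26 dB

A: GR = 13 − 13/2 = 6.5 dB.
B: GR = 39 − 39/6 = 32.5 dB.
B reduces 26 dB more.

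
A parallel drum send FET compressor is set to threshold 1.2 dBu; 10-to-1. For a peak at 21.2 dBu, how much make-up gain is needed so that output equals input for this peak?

18 dB

The peak compresses to 1.2 + 20/10 = 3.2 dBu.
To reach 21.2 dBu requires 21.2 − 3.2 = 18 dB of make-up.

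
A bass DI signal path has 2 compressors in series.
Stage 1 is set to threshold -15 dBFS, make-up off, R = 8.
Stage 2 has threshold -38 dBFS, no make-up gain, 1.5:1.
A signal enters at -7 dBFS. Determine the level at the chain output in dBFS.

Stage 1: 8 dB above -15 dBFS, reduced 8:1 to 1 dB above → -14 dBFS.
Stage 2: 24 dB above -38 dBFS, reduced 1.5:1 to 16 dB above → -22 dBFS.

-22 dBFS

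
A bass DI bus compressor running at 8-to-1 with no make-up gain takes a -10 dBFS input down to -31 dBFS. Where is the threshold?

-34 dBFS

Let T be the threshold. Output overshoot = (input overshoot)/R, so -31 − T = (-10 − T)/8.
8·(-31 − T) = -10 − T → 7·T = -248 − (-10) = -238.
T = -238/7 = -34 dBFS.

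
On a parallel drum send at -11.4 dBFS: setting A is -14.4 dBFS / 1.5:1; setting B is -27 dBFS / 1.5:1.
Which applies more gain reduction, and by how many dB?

B, by 4.2 dB

A: 3 dB over, compressed to 2 dB over, so 1 dB of GR.
B: 15.6 dB over, compressed to 10.4 dB over, so 5.2 dB of GR.
B applies 4.2 dB more gain reduction.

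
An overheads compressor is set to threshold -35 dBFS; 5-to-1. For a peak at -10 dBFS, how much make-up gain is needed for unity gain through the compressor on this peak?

Without make-up, output = threshold + overshoot/5 = -35 + 5 = -30 dBFS.
Gap to target: 20 dB.

20 dB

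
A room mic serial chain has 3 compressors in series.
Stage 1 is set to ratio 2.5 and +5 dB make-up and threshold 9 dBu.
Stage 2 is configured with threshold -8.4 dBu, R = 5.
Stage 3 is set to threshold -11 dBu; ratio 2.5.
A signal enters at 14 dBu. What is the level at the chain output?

-8.008 dBu

Stage 1: overshoot 5 dB → 5/2.5 = 2 dB → 11 dBu; +5 dB make-up → 16 dBu.
Stage 2: overshoot 24.4 dB → 24.4/5 = 4.88 dB → -3.52 dBu.
Stage 3: overshoot 7.48 dB → 7.48/2.5 = 2.992 dB → -8.008 dBu.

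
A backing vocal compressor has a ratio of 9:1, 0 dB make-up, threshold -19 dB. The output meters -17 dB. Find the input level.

That's 2 dB above the -19 dB threshold.
Undo the ratio: input overshoot = 2 × 9 = 18 dB, giving input = -1 dB.

-1 dB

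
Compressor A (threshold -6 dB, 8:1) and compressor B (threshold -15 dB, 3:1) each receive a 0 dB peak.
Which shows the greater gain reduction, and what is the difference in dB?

B, by 4.75 dB

A: overshoot 6 dB → output overshoot 0.75 dB → GR 5.25 dB.
B: overshoot 15 dB → output overshoot 5 dB → GR 10 dB.
B reduces 4.75 dB more.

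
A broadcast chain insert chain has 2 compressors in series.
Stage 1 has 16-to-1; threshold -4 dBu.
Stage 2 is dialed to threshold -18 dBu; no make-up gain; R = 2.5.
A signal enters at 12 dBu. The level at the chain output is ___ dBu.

-12 dBu

Stage 1: overshoot 16 dB → 16/16 = 1 dB → -3 dBu.
Stage 2: overshoot 15 dB → 15/2.5 = 6 dB → -12 dBu.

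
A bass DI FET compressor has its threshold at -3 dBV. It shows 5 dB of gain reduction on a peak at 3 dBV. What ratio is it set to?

Input overshoot = 3 − (-3) = 6 dB.
Output overshoot = 6 − 5 = 1 dB.
Ratio = input overshoot / output overshoot = 6 / 1 = 6.

6:1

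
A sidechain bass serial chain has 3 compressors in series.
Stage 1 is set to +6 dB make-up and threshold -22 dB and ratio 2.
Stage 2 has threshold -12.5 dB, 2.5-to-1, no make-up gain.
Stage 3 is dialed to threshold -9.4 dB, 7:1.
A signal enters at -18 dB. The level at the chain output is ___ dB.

Stage 1: 4 dB above -22 dB, reduced 2:1 to 2 dB above → -20 dB; +6 dB make-up → -14 dB.
Stage 2: below threshold (-14 ≤ -12.5); passes unchanged; output -14 dB.
Stage 3: -14 dB is at or below the -9.4 dB threshold — no compression; output -14 dB.

-14 dB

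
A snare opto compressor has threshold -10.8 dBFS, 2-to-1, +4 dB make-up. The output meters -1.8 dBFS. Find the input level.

Remove make-up: -1.8 − 4 = -5.8 dBFS.
That's 5 dB above the -10.8 dBFS threshold.
Input overshoot = R × output overshoot = 10 dB → input = -10.8 + 10 = -0.8 dBFS.

-0.8 dBFS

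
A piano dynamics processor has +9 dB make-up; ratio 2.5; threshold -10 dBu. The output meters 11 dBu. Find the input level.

Stripping the +9 dB make-up gives 2 dBu at the gain stage.
The compressed level sits 2 − (-10) = 12 dB over threshold.
Input overshoot = R × output overshoot = 30 dB → input = -10 + 30 = 20 dBu.

20 dBu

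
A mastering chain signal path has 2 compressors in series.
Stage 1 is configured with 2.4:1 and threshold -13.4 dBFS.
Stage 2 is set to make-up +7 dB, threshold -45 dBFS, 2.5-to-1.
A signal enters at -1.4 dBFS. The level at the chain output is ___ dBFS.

Stage 1: -1.4 dBFS is 12 dB over -13.4 dBFS; at 2.4:1 that becomes 5 dB over, giving -8.4 dBFS.
Stage 2: -8.4 dBFS is 36.6 dB over -45 dBFS; at 2.5:1 that becomes 14.64 dB over, giving -30.36 dBFS; +7 dB make-up → -23.36 dBFS.

-23.36 dBFS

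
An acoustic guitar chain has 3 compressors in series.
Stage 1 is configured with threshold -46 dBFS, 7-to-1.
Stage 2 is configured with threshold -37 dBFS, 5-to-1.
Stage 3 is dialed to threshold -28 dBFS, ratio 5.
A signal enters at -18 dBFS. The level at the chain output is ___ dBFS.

Stage 1: overshoot 28 dB → 28/7 = 4 dB → -42 dBFS.
Stage 2: -42 dBFS ≤ -37 dBFS, so stage 2 doesn't engage; output -42 dBFS.
Stage 3: -42 dBFS is at or below the -28 dBFS threshold — no compression; output -42 dBFS.

-42 dBFS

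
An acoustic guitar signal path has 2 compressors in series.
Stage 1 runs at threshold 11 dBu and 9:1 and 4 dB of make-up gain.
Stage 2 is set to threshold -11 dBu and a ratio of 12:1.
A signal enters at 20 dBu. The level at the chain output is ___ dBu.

Stage 1: overshoot 9 dB → 9/9 = 1 dB → 12 dBu; +4 dB make-up → 16 dBu.
Stage 2: 16 dBu is 27 dB over -11 dBu; at 12:1 that becomes 2.25 dB over, giving -8.75 dBu.

-8.75 dBu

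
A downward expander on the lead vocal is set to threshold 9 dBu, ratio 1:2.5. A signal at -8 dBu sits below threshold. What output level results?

Undershoot = 9 − (-8) = 17 dB.
At 1:2.5, that expands to 42.5 dB under threshold.
Output = 9 − 42.5 = -33.5 dBu.

-33.5 dBu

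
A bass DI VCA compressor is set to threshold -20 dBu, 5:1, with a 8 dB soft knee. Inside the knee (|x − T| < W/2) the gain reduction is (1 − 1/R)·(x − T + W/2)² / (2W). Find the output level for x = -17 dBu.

-19.45 dBu

x − T + W/2 = -17 − (-20) + 4 = 7.
GR = (1 − 1/5) × 7² / 16 = 0.8 × 49 / 16 = 2.45 dB.
Output = -17 − 2.45 = -19.45 dBu.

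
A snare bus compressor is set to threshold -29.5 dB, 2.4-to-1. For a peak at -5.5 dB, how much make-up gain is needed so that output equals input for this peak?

Overshoot 24 dB → 24/2.4 = 10 dB after compression, so the compressed level is -29.5 + 10 = -19.5 dB.
Make-up = target − compressed = -5.5 − (-19.5) = 14 dB.

14 dB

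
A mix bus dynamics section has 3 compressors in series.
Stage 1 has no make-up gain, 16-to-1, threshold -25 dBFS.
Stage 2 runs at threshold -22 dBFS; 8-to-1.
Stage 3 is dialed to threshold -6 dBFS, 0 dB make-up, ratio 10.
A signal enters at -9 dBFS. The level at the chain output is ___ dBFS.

-24 dBFS

Stage 1: -9 dBFS is 16 dB over -25 dBFS; at 16:1 that becomes 1 dB over, giving -24 dBFS.
Stage 2: -24 dBFS ≤ -22 dBFS, so stage 2 doesn't engage; output -24 dBFS.
Stage 3: -24 dBFS is at or below the -6 dBFS threshold — no compression; output -24 dBFS.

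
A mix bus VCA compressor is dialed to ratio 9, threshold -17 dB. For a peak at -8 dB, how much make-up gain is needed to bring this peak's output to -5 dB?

11 dB

Without make-up, output = threshold + overshoot/9 = -17 + 1 = -16 dB.
Gap to target: 11 dB.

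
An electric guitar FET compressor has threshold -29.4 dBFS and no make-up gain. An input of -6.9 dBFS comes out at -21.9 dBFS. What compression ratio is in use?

3:1

Input overshoot = -6.9 − (-29.4) = 22.5 dB; output overshoot = -21.9 − (-29.4) = 7.5 dB.
Ratio = 22.5 / 7.5 = 3.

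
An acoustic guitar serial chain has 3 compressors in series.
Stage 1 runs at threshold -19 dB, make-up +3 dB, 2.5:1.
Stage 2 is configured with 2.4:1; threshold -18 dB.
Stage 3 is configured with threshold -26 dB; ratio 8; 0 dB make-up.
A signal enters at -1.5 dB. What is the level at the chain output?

Stage 1: 17.5 dB above -19 dB, reduced 2.5:1 to 7 dB above → -12 dB; +3 dB make-up → -9 dB.
Stage 2: 9 dB above -18 dB, reduced 2.4:1 to 3.75 dB above → -14.25 dB.
Stage 3: overshoot 11.75 dB → 11.75/8 = 1.46875 dB → -24.53125 dB.

-24.53125 dB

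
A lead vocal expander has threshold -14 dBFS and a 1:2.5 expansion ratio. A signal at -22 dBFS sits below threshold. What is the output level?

Undershoot = (-14) − (-22) = 8 dB.
At 1:2.5, that expands to 20 dB under threshold.
Output = -14 − 20 = -34 dBFS.

-34 dBFS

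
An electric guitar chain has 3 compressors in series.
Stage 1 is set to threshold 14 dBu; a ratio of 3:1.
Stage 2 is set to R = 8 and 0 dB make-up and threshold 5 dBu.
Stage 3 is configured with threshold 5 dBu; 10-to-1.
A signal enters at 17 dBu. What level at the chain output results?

5.125 dBu

Stage 1: 17 dBu is 3 dB over 14 dBu; at 3:1 that becomes 1 dB over, giving 15 dBu.
Stage 2: 15 dBu is 10 dB over 5 dBu; at 8:1 that becomes 1.25 dB over, giving 6.25 dBu.
Stage 3: 1.25 dB above 5 dBu, reduced 10:1 to 0.125 dB above → 5.125 dBu.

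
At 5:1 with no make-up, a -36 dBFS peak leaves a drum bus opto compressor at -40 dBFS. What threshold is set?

Gain reduction = -36 − (-40) = 4 dB; output overshoot = GR / (R − 1) = 4 / 4 = 1 dB.
Threshold = output − output overshoot = -40 − 1 = -41 dBFS.

-41 dBFS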